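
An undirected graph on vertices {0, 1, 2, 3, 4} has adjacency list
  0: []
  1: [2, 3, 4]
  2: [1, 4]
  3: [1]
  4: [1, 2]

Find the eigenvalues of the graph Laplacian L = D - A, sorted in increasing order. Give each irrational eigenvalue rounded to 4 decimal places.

[0, 0, 1, 3, 4]

With the vertex order [0, 1, 2, 3, 4], the degrees are [0, 3, 2, 1, 2], giving D = diag(0, 3, 2, 1, 2) and L = D - A. Diagonalising L (or applying a numerical eigensolver to the 5x5 matrix) gives the spectrum above. The 2 zero eigenvalues correspond to the 2 connected components. The largest eigenvalue, 4, is at most the vertex count 5.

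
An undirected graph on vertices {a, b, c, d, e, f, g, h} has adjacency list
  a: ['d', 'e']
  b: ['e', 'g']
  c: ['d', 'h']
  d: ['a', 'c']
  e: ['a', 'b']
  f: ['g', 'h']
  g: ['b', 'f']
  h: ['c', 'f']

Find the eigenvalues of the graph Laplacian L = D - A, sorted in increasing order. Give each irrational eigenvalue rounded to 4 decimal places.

Each diagonal entry of L is the vertex degree and each off-diagonal entry is -1 where an edge is present, 0 otherwise; in the order [a, b, c, d, e, f, g, h] the diagonal is [2, 2, 2, 2, 2, 2, 2, 2]. Diagonalising L (or applying a numerical eigensolver to the 8x8 matrix) gives the spectrum above. The single zero eigenvalue shows the graph is connected. By the matrix-tree theorem the graph has (1/8) * product of the nonzero eigenvalues = 8 spanning trees.

[0, 0.5858, 0.5858, 2, 2, 3.4142, 3.4142, 4]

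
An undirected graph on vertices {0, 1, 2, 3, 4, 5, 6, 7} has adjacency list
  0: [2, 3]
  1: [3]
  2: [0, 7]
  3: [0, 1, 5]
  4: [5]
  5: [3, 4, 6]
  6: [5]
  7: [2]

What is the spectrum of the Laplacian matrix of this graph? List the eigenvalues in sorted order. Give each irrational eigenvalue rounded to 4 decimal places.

[0, 0.2243, 0.5858, 1, 1.4108, 2.7237, 3.4142, 4.6412]

Reading degrees in the order [0, 1, 2, 3, 4, 5, 6, 7] gives [2, 1, 2, 3, 1, 3, 1, 1]; set D = diag(2, 1, 2, 3, 1, 3, 1, 1) and form L = D - A. The multiplicity of 0 as a Laplacian eigenvalue equals the number of connected components.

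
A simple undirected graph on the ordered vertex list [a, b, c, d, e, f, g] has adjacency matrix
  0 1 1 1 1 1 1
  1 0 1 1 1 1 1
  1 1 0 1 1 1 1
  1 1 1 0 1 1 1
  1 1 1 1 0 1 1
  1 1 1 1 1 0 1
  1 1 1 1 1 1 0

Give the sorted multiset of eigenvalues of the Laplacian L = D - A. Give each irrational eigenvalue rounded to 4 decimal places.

Each diagonal entry of L is the vertex degree and each off-diagonal entry is -1 where an edge is present, 0 otherwise; in the order [a, b, c, d, e, f, g] the diagonal is [6, 6, 6, 6, 6, 6, 6]. Diagonalising L (or applying a numerical eigensolver to the 7x7 matrix) gives the spectrum above. The largest eigenvalue, 7, is at most the vertex count 7.

[0, 7, 7, 7, 7, 7, 7]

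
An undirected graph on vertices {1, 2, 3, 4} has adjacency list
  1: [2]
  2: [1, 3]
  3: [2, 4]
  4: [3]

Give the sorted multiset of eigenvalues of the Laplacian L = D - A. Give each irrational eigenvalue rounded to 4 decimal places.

Reading degrees in the order [1, 2, 3, 4] gives [1, 2, 2, 1]; set D = diag(1, 2, 2, 1) and form L = D - A. Diagonalising L (or applying a numerical eigensolver to the 4x4 matrix) gives the spectrum above. The eigenvalues sum to 6, which equals trace(L) = 2|E|. The largest eigenvalue, 3.4142, is at most the vertex count 4.

[0, 0.5858, 2, 3.4142]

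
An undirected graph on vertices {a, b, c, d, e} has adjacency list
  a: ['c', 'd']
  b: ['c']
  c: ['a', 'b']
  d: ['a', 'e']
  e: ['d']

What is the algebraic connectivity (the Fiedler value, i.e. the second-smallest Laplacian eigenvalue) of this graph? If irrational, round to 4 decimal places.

0.3820

Reading degrees in the order [a, b, c, d, e] gives [2, 1, 2, 2, 1]; set D = diag(2, 1, 2, 2, 1) and form L = D - A. The smallest Laplacian eigenvalue is always 0. The next one, lambda_2 = 0.3820, measures how hard the graph is to disconnect: larger values mean better connectivity.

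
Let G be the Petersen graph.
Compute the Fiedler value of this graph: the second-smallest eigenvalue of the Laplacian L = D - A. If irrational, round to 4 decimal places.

2

The graph has 10 vertices and degree multiset [3, 3, 3, 3, 3, 3, 3, 3, 3, 3]; D is the diagonal matrix of degrees and L = D - A. Computing the eigenvalues of L and sorting gives [0, 2, 2, 2, 2, 2, 5, 5, 5, 5]. The Fiedler value lambda_2 = 2 is strictly positive, so the graph is connected. The eigenvalues sum to 30, which equals trace(L) = 2|E|.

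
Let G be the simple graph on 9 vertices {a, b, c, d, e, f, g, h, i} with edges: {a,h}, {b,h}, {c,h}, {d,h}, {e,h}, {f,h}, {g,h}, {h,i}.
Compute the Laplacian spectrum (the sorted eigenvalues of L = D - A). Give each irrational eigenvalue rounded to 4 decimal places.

Each diagonal entry of L is the vertex degree and each off-diagonal entry is -1 where an edge is present, 0 otherwise; in the order [a, b, c, d, e, f, g, h, i] the diagonal is [1, 1, 1, 1, 1, 1, 1, 8, 1]. Diagonalising L (or applying a numerical eigensolver to the 9x9 matrix) gives the spectrum above. There is one zero in the spectrum, matching the 1 component.

[0, 1, 1, 1, 1, 1, 1, 1, 9]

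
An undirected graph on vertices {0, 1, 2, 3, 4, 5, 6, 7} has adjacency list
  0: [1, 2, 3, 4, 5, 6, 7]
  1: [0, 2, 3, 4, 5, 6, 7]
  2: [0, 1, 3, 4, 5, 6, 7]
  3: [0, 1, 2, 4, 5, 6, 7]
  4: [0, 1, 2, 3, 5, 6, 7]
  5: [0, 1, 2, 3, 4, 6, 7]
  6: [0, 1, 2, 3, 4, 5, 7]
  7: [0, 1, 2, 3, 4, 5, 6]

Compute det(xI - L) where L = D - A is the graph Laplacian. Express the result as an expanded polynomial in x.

x^8 - 56x^7 + 1344x^6 - 17920x^5 + 143360x^4 - 688128x^3 + 1835008x^2 - 2097152x

Each diagonal entry of L is the vertex degree and each off-diagonal entry is -1 where an edge is present, 0 otherwise; in the order [0, 1, 2, 3, 4, 5, 6, 7] the diagonal is [7, 7, 7, 7, 7, 7, 7, 7]. The eigenvalues of L are [0, 8, 8, 8, 8, 8, 8, 8]; the characteristic polynomial is the product of (x - lambda_i), which multiplies out to x^8 - 56x^7 + 1344x^6 - 17920x^5 + 143360x^4 - 688128x^3 + 1835008x^2 - 2097152x. Since p(0) = det(-L) = 0, x divides p(x). There is one zero in the spectrum, matching the 1 component.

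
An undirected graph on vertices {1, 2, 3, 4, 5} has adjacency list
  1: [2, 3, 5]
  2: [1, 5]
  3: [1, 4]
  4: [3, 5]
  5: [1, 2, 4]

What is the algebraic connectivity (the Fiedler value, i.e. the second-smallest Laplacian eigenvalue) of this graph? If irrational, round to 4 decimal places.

Each diagonal entry of L is the vertex degree and each off-diagonal entry is -1 where an edge is present, 0 otherwise; in the order [1, 2, 3, 4, 5] the diagonal is [3, 2, 2, 2, 3]. The smallest Laplacian eigenvalue is always 0. The next one, lambda_2 = 1.3820, measures how hard the graph is to disconnect: larger values mean better connectivity. There is one zero in the spectrum, matching the 1 component.

1.3820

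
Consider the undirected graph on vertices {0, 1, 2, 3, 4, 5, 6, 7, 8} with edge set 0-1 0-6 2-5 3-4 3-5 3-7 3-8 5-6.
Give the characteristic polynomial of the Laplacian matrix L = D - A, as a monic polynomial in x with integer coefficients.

x^9 - 16x^8 + 101x^7 - 326x^6 + 585x^5 - 596x^4 + 334x^3 - 92x^2 + 9x

Each diagonal entry of L is the vertex degree and each off-diagonal entry is -1 where an edge is present, 0 otherwise; in the order [0, 1, 2, 3, 4, 5, 6, 7, 8] the diagonal is [2, 1, 1, 4, 1, 3, 2, 1, 1]. Computing det(xI - L) by cofactor expansion (or equivalently via sum-over-permutations) gives x^9 - 16x^8 + 101x^7 - 326x^6 + 585x^5 - 596x^4 + 334x^3 - 92x^2 + 9x. The coefficient of x^8 equals -trace(L) = -16, matching the sum of degrees. The eigenvalues sum to 16, which equals trace(L) = 2|E|.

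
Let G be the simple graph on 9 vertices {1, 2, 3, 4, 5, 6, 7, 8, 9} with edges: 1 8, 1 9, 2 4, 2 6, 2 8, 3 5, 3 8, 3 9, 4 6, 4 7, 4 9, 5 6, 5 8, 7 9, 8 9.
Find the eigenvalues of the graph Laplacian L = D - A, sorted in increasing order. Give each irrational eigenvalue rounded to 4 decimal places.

[0, 1.4185, 1.5006, 2.1597, 3.3150, 4.1849, 4.9842, 5.7790, 6.6581]

Reading degrees in the order [1, 2, 3, 4, 5, 6, 7, 8, 9] gives [2, 3, 3, 4, 3, 3, 2, 5, 5]; set D = diag(2, 3, 3, 4, 3, 3, 2, 5, 5) and form L = D - A. Since every row of L sums to 0, the all-ones vector is in the kernel and 0 is an eigenvalue. The single zero eigenvalue shows the graph is connected.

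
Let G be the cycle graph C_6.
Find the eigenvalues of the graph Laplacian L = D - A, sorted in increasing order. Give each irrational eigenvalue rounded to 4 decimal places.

The graph has 6 vertices and degree multiset [2, 2, 2, 2, 2, 2]; D is the diagonal matrix of degrees and L = D - A. Diagonalising L (or applying a numerical eigensolver to the 6x6 matrix) gives the spectrum above. The single zero eigenvalue shows the graph is connected. The eigenvalues sum to 12, which equals trace(L) = 2|E|. The largest eigenvalue, 4, is at most the vertex count 6.

[0, 1, 1, 3, 3, 4]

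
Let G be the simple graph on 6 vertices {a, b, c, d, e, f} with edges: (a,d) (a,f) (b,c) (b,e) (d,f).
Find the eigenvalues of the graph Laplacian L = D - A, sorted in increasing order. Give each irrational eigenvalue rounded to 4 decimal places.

Reading degrees in the order [a, b, c, d, e, f] gives [2, 2, 1, 2, 1, 2]; set D = diag(2, 2, 1, 2, 1, 2) and form L = D - A. Since every row of L sums to 0, the all-ones vector is in the kernel and 0 is an eigenvalue. The 2 zero eigenvalues correspond to the 2 connected components. There are 2 zeros in the spectrum, matching the 2 components. The eigenvalues sum to 10, which equals trace(L) = 2|E|.

[0, 0, 1, 3, 3, 3]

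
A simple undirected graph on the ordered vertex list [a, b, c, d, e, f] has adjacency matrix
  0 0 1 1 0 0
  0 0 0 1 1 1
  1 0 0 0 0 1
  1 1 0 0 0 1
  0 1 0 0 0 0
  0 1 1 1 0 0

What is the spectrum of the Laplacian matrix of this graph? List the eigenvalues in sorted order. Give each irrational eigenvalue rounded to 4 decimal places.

[0, 0.6972, 2, 2.3820, 4.3028, 4.6180]

Each diagonal entry of L is the vertex degree and each off-diagonal entry is -1 where an edge is present, 0 otherwise; in the order [a, b, c, d, e, f] the diagonal is [2, 3, 2, 3, 1, 3]. L is symmetric positive semidefinite, so every eigenvalue is real and nonnegative. The single zero eigenvalue shows the graph is connected. The eigenvalues sum to 14, which equals trace(L) = 2|E|.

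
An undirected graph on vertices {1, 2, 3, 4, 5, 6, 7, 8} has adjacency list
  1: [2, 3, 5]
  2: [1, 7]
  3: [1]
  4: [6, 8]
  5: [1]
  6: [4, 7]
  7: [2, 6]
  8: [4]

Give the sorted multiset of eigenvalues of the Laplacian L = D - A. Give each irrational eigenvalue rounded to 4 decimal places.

Reading degrees in the order [1, 2, 3, 4, 5, 6, 7, 8] gives [3, 2, 1, 2, 1, 2, 2, 1]; set D = diag(3, 2, 1, 2, 1, 2, 2, 1) and form L = D - A. Diagonalising L (or applying a numerical eigensolver to the 8x8 matrix) gives the spectrum above. There is one zero in the spectrum, matching the 1 component.

[0, 0.1667, 0.7276, 1, 1.6353, 2.6729, 3.5643, 4.2332]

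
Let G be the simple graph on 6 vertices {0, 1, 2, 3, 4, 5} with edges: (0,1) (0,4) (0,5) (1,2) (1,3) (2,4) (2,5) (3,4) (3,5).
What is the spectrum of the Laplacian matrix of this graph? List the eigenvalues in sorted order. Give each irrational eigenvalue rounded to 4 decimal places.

Reading degrees in the order [0, 1, 2, 3, 4, 5] gives [3, 3, 3, 3, 3, 3]; set D = diag(3, 3, 3, 3, 3, 3) and form L = D - A. L is symmetric positive semidefinite, so every eigenvalue is real and nonnegative. The single zero eigenvalue shows the graph is connected. There is one zero in the spectrum, matching the 1 component. The largest eigenvalue, 6, is at most the vertex count 6.

[0, 3, 3, 3, 3, 6]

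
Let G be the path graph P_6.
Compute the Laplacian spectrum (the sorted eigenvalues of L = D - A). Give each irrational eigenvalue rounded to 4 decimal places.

The graph has 6 vertices and degree multiset [2, 2, 2, 2, 1, 1]; D is the diagonal matrix of degrees and L = D - A. The multiplicity of 0 as a Laplacian eigenvalue equals the number of connected components. The single zero eigenvalue shows the graph is connected. There is one zero in the spectrum, matching the 1 component.

[0, 0.2679, 1, 2, 3, 3.7321]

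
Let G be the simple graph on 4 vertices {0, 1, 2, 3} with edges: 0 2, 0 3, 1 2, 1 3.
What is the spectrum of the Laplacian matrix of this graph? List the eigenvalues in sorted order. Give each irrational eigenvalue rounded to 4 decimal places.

With the vertex order [0, 1, 2, 3], the degrees are [2, 2, 2, 2], giving D = diag(2, 2, 2, 2) and L = D - A. Since every row of L sums to 0, the all-ones vector is in the kernel and 0 is an eigenvalue. The single zero eigenvalue shows the graph is connected. There is one zero in the spectrum, matching the 1 component.

[0, 2, 2, 4]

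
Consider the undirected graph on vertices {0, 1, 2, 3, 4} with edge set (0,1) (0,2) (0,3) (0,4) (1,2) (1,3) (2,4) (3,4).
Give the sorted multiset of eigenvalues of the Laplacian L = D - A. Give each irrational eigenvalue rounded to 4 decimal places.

Reading degrees in the order [0, 1, 2, 3, 4] gives [4, 3, 3, 3, 3]; set D = diag(4, 3, 3, 3, 3) and form L = D - A. Diagonalising L (or applying a numerical eigensolver to the 5x5 matrix) gives the spectrum above. The single zero eigenvalue shows the graph is connected. The eigenvalues sum to 16, which equals trace(L) = 2|E|.

[0, 3, 3, 5, 5]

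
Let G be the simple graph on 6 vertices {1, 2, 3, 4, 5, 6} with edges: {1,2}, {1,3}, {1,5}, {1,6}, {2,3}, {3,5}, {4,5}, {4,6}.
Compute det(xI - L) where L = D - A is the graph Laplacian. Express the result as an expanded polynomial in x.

x^6 - 16x^5 + 97x^4 - 276x^3 + 364x^2 - 174x

Reading degrees in the order [1, 2, 3, 4, 5, 6] gives [4, 2, 3, 2, 3, 2]; set D = diag(4, 2, 3, 2, 3, 2) and form L = D - A. Computing det(xI - L) by cofactor expansion (or equivalently via sum-over-permutations) gives x^6 - 16x^5 + 97x^4 - 276x^3 + 364x^2 - 174x. The coefficient of x^5 equals -trace(L) = -16, matching the sum of degrees. There is one zero in the spectrum, matching the 1 component. The largest eigenvalue, 5.2784, is at most the vertex count 6.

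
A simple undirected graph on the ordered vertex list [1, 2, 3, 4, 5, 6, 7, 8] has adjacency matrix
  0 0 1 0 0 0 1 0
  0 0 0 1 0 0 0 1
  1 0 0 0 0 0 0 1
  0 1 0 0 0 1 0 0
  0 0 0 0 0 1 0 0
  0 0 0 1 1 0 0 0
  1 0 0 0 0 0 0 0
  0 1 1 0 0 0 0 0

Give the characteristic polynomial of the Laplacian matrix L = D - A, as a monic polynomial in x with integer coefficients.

Reading degrees in the order [1, 2, 3, 4, 5, 6, 7, 8] gives [2, 2, 2, 2, 1, 2, 1, 2]; set D = diag(2, 2, 2, 2, 1, 2, 1, 2) and form L = D - A. L has integer entries, so p(x) = det(xI - L) has integer coefficients. Expanding the determinant yields x^8 - 14x^7 + 78x^6 - 220x^5 + 330x^4 - 252x^3 + 84x^2 - 8x. Since p(0) = det(-L) = 0, x divides p(x). By the matrix-tree theorem the graph has (1/8) * product of the nonzero eigenvalues = 1 spanning tree.

x^8 - 14x^7 + 78x^6 - 220x^5 + 330x^4 - 252x^3 + 84x^2 - 8x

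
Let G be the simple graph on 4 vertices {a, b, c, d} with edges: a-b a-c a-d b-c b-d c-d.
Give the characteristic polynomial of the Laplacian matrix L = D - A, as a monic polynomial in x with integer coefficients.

x^4 - 12x^3 + 48x^2 - 64x

Reading degrees in the order [a, b, c, d] gives [3, 3, 3, 3]; set D = diag(3, 3, 3, 3) and form L = D - A. Computing det(xI - L) by cofactor expansion (or equivalently via sum-over-permutations) gives x^4 - 12x^3 + 48x^2 - 64x. The constant term is 0 because L is singular (the all-ones vector lies in its kernel). The largest eigenvalue, 4, is at most the vertex count 4.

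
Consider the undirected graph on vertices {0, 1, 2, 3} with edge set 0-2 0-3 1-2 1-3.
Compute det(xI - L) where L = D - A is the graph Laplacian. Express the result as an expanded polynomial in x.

With the vertex order [0, 1, 2, 3], the degrees are [2, 2, 2, 2], giving D = diag(2, 2, 2, 2) and L = D - A. The eigenvalues of L are [0, 2, 2, 4]; the characteristic polynomial is the product of (x - lambda_i), which multiplies out to x^4 - 8x^3 + 20x^2 - 16x. Since p(0) = det(-L) = 0, x divides p(x).

x^4 - 8x^3 + 20x^2 - 16x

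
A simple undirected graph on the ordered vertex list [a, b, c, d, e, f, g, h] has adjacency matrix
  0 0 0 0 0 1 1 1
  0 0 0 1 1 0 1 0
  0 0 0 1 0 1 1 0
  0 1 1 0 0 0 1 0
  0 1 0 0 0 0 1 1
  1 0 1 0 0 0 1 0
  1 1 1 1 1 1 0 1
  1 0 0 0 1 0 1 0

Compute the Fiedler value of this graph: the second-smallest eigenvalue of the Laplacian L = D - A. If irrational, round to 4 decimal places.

1.7530

Each diagonal entry of L is the vertex degree and each off-diagonal entry is -1 where an edge is present, 0 otherwise; in the order [a, b, c, d, e, f, g, h] the diagonal is [3, 3, 3, 3, 3, 3, 7, 3]. Computing the eigenvalues of L and sorting gives [0, 1.7530, 1.7530, 3.4450, 3.4450, 4.8019, 4.8019, 8]. The Fiedler value lambda_2 = 1.7530 is strictly positive, so the graph is connected. There is one zero in the spectrum, matching the 1 component.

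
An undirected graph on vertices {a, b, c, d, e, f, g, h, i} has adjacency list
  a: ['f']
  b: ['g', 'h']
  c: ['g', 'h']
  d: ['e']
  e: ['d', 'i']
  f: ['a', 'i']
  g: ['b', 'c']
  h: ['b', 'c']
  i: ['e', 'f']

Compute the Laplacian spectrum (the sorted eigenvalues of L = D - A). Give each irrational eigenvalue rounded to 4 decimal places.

[0, 0, 0.3820, 1.3820, 2, 2, 2.6180, 3.6180, 4]

Reading degrees in the order [a, b, c, d, e, f, g, h, i] gives [1, 2, 2, 1, 2, 2, 2, 2, 2]; set D = diag(1, 2, 2, 1, 2, 2, 2, 2, 2) and form L = D - A. The multiplicity of 0 as a Laplacian eigenvalue equals the number of connected components. The 2 zero eigenvalues correspond to the 2 connected components. The largest eigenvalue, 4, is at most the vertex count 9.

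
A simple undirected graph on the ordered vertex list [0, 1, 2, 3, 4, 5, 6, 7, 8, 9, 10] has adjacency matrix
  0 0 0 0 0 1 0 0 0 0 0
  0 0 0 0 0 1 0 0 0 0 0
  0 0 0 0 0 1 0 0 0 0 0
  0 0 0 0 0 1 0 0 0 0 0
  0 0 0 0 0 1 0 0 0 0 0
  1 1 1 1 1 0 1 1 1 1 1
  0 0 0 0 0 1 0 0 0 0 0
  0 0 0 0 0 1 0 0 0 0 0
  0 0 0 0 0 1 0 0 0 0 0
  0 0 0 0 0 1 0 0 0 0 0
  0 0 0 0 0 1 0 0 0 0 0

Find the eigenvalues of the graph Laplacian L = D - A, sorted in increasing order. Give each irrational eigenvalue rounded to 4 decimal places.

Reading degrees in the order [0, 1, 2, 3, 4, 5, 6, 7, 8, 9, 10] gives [1, 1, 1, 1, 1, 10, 1, 1, 1, 1, 1]; set D = diag(1, 1, 1, 1, 1, 10, 1, 1, 1, 1, 1) and form L = D - A. The multiplicity of 0 as a Laplacian eigenvalue equals the number of connected components.

[0, 1, 1, 1, 1, 1, 1, 1, 1, 1, 11]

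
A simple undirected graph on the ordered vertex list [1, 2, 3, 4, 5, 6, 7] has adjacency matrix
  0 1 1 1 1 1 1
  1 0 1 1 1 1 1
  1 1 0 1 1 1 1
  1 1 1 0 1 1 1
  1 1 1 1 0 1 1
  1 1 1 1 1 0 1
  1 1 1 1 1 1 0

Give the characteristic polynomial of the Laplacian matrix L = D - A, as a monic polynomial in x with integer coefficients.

With the vertex order [1, 2, 3, 4, 5, 6, 7], the degrees are [6, 6, 6, 6, 6, 6, 6], giving D = diag(6, 6, 6, 6, 6, 6, 6) and L = D - A. Computing det(xI - L) by cofactor expansion (or equivalently via sum-over-permutations) gives x^7 - 42x^6 + 735x^5 - 6860x^4 + 36015x^3 - 100842x^2 + 117649x. The constant term is 0 because L is singular (the all-ones vector lies in its kernel). The eigenvalues sum to 42, which equals trace(L) = 2|E|.

x^7 - 42x^6 + 735x^5 - 6860x^4 + 36015x^3 - 100842x^2 + 117649x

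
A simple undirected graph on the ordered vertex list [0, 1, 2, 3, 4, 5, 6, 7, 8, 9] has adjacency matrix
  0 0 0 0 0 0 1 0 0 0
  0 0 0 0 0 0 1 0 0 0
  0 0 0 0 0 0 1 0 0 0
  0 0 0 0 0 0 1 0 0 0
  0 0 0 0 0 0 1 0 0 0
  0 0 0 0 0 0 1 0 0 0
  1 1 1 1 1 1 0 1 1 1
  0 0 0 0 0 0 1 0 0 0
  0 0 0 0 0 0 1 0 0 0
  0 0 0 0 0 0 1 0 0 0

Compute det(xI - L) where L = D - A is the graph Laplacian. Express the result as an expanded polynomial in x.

x^10 - 18x^9 + 108x^8 - 336x^7 + 630x^6 - 756x^5 + 588x^4 - 288x^3 + 81x^2 - 10x

Each diagonal entry of L is the vertex degree and each off-diagonal entry is -1 where an edge is present, 0 otherwise; in the order [0, 1, 2, 3, 4, 5, 6, 7, 8, 9] the diagonal is [1, 1, 1, 1, 1, 1, 9, 1, 1, 1]. The eigenvalues of L are [0, 1, 1, 1, 1, 1, 1, 1, 1, 10]; the characteristic polynomial is the product of (x - lambda_i), which multiplies out to x^10 - 18x^9 + 108x^8 - 336x^7 + 630x^6 - 756x^5 + 588x^4 - 288x^3 + 81x^2 - 10x. The coefficient of x^9 equals -trace(L) = -18, matching the sum of degrees. The eigenvalues sum to 18, which equals trace(L) = 2|E|.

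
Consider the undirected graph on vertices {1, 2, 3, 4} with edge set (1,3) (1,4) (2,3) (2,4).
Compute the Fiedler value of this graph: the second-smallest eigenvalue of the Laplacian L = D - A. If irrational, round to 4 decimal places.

Reading degrees in the order [1, 2, 3, 4] gives [2, 2, 2, 2]; set D = diag(2, 2, 2, 2) and form L = D - A. The smallest Laplacian eigenvalue is always 0. The next one, lambda_2 = 2, measures how hard the graph is to disconnect: larger values mean better connectivity. By the matrix-tree theorem the graph has (1/4) * product of the nonzero eigenvalues = 4 spanning trees.

2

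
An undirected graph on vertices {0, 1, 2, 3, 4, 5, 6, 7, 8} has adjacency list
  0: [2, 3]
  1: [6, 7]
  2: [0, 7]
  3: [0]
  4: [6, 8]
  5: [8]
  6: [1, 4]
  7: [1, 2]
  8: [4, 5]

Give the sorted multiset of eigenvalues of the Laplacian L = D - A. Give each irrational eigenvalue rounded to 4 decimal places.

Reading degrees in the order [0, 1, 2, 3, 4, 5, 6, 7, 8] gives [2, 2, 2, 1, 2, 1, 2, 2, 2]; set D = diag(2, 2, 2, 1, 2, 1, 2, 2, 2) and form L = D - A. Diagonalising L (or applying a numerical eigensolver to the 9x9 matrix) gives the spectrum above. The largest eigenvalue, 3.8794, is at most the vertex count 9.

[0, 0.1206, 0.4679, 1, 1.6527, 2.3473, 3, 3.5321, 3.8794]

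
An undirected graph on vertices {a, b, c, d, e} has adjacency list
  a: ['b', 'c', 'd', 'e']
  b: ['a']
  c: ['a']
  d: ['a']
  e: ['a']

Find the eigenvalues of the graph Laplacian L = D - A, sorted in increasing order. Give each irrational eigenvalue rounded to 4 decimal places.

[0, 1, 1, 1, 5]

With the vertex order [a, b, c, d, e], the degrees are [4, 1, 1, 1, 1], giving D = diag(4, 1, 1, 1, 1) and L = D - A. Diagonalising L (or applying a numerical eigensolver to the 5x5 matrix) gives the spectrum above. The single zero eigenvalue shows the graph is connected.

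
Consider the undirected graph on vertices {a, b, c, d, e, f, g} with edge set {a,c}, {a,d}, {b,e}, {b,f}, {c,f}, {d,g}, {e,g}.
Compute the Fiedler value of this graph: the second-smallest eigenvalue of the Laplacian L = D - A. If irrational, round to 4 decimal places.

0.7530

With the vertex order [a, b, c, d, e, f, g], the degrees are [2, 2, 2, 2, 2, 2, 2], giving D = diag(2, 2, 2, 2, 2, 2, 2) and L = D - A. The smallest Laplacian eigenvalue is always 0. The next one, lambda_2 = 0.7530, measures how hard the graph is to disconnect: larger values mean better connectivity. There is one zero in the spectrum, matching the 1 component. The eigenvalues sum to 14, which equals trace(L) = 2|E|.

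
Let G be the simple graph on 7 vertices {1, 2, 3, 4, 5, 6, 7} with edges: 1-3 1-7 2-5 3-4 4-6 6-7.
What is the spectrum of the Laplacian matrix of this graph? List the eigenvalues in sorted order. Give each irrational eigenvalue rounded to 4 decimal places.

Reading degrees in the order [1, 2, 3, 4, 5, 6, 7] gives [2, 1, 2, 2, 1, 2, 2]; set D = diag(2, 1, 2, 2, 1, 2, 2) and form L = D - A. Since every row of L sums to 0, the all-ones vector is in the kernel and 0 is an eigenvalue. The 2 zero eigenvalues correspond to the 2 connected components. The largest eigenvalue, 3.6180, is at most the vertex count 7.

[0, 0, 1.3820, 1.3820, 2, 3.6180, 3.6180]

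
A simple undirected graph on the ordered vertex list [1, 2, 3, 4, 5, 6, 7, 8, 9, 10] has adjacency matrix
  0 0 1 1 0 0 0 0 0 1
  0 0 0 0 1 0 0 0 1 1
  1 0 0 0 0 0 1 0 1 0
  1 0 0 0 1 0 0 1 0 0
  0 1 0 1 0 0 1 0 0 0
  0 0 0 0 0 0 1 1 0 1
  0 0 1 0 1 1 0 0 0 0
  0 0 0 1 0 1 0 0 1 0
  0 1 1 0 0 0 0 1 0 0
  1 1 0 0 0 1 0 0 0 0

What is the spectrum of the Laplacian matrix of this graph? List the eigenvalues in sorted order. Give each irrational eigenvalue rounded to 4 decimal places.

[0, 2, 2, 2, 2, 2, 5, 5, 5, 5]

Reading degrees in the order [1, 2, 3, 4, 5, 6, 7, 8, 9, 10] gives [3, 3, 3, 3, 3, 3, 3, 3, 3, 3]; set D = diag(3, 3, 3, 3, 3, 3, 3, 3, 3, 3) and form L = D - A. Diagonalising L (or applying a numerical eigensolver to the 10x10 matrix) gives the spectrum above. The single zero eigenvalue shows the graph is connected. By the matrix-tree theorem the graph has (1/10) * product of the nonzero eigenvalues = 2000 spanning trees. The largest eigenvalue, 5, is at most the vertex count 10.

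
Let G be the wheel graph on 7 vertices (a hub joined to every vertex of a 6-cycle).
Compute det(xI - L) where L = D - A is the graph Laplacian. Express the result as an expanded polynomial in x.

The graph has 7 vertices and degree multiset [6, 3, 3, 3, 3, 3, 3]; D is the diagonal matrix of degrees and L = D - A. L has integer entries, so p(x) = det(xI - L) has integer coefficients. Expanding the determinant yields x^7 - 24x^6 + 231x^5 - 1140x^4 + 3036x^3 - 4128x^2 + 2240x. The coefficient of x^6 equals -trace(L) = -24, matching the sum of degrees.

x^7 - 24x^6 + 231x^5 - 1140x^4 + 3036x^3 - 4128x^2 + 2240x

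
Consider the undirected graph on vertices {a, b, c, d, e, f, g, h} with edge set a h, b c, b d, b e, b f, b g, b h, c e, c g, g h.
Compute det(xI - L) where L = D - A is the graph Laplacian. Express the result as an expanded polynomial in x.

Each diagonal entry of L is the vertex degree and each off-diagonal entry is -1 where an edge is present, 0 otherwise; in the order [a, b, c, d, e, f, g, h] the diagonal is [1, 6, 3, 1, 2, 1, 3, 3]. L has integer entries, so p(x) = det(xI - L) has integer coefficients. Expanding the determinant yields x^8 - 20x^7 + 155x^6 - 600x^5 + 1246x^4 - 1388x^3 + 774x^2 - 168x. The coefficient of x^7 equals -trace(L) = -20, matching the sum of degrees.

x^8 - 20x^7 + 155x^6 - 600x^5 + 1246x^4 - 1388x^3 + 774x^2 - 168x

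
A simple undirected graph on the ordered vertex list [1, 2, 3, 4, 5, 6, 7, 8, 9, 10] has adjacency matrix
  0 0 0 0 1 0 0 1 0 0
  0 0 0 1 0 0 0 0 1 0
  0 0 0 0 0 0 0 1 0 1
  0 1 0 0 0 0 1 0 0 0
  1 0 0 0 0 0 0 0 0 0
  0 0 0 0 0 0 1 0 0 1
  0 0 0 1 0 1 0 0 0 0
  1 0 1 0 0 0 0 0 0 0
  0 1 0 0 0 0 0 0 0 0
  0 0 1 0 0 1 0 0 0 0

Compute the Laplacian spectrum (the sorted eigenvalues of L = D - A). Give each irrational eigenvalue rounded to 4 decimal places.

Reading degrees in the order [1, 2, 3, 4, 5, 6, 7, 8, 9, 10] gives [2, 2, 2, 2, 1, 2, 2, 2, 1, 2]; set D = diag(2, 2, 2, 2, 1, 2, 2, 2, 1, 2) and form L = D - A. L is symmetric positive semidefinite, so every eigenvalue is real and nonnegative. The single zero eigenvalue shows the graph is connected. The eigenvalues sum to 18, which equals trace(L) = 2|E|.

[0, 0.0979, 0.3820, 0.8244, 1.3820, 2, 2.6180, 3.1756, 3.6180, 3.9021]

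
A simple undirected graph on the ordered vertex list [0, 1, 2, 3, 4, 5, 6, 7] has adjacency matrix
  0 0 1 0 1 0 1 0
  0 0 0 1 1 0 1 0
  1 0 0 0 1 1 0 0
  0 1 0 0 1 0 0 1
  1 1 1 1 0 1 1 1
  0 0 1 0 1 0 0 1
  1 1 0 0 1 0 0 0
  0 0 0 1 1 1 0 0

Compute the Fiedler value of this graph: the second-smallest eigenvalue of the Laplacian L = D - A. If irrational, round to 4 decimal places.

1.7530

With the vertex order [0, 1, 2, 3, 4, 5, 6, 7], the degrees are [3, 3, 3, 3, 7, 3, 3, 3], giving D = diag(3, 3, 3, 3, 7, 3, 3, 3) and L = D - A. Computing the eigenvalues of L and sorting gives [0, 1.7530, 1.7530, 3.4450, 3.4450, 4.8019, 4.8019, 8]. The Fiedler value lambda_2 = 1.7530 is strictly positive, so the graph is connected. By the matrix-tree theorem the graph has (1/8) * product of the nonzero eigenvalues = 841 spanning trees.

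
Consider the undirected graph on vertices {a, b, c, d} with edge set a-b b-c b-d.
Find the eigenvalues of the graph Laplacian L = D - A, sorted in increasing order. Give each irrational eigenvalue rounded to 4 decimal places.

Each diagonal entry of L is the vertex degree and each off-diagonal entry is -1 where an edge is present, 0 otherwise; in the order [a, b, c, d] the diagonal is [1, 3, 1, 1]. Since every row of L sums to 0, the all-ones vector is in the kernel and 0 is an eigenvalue. The single zero eigenvalue shows the graph is connected.

[0, 1, 1, 4]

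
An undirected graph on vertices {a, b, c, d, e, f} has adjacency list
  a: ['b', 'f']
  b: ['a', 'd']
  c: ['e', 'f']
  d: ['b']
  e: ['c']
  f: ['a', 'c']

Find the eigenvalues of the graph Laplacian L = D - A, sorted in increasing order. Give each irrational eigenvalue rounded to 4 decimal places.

Each diagonal entry of L is the vertex degree and each off-diagonal entry is -1 where an edge is present, 0 otherwise; in the order [a, b, c, d, e, f] the diagonal is [2, 2, 2, 1, 1, 2]. L is symmetric positive semidefinite, so every eigenvalue is real and nonnegative. The single zero eigenvalue shows the graph is connected. The largest eigenvalue, 3.7321, is at most the vertex count 6.

[0, 0.2679, 1, 2, 3, 3.7321]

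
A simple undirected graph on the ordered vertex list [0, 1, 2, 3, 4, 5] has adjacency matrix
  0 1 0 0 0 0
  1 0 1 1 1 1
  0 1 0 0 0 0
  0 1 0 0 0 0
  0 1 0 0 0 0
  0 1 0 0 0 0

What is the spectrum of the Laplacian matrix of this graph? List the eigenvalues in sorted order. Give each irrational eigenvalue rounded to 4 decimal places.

[0, 1, 1, 1, 1, 6]

Reading degrees in the order [0, 1, 2, 3, 4, 5] gives [1, 5, 1, 1, 1, 1]; set D = diag(1, 5, 1, 1, 1, 1) and form L = D - A. Diagonalising L (or applying a numerical eigensolver to the 6x6 matrix) gives the spectrum above. The eigenvalues sum to 10, which equals trace(L) = 2|E|.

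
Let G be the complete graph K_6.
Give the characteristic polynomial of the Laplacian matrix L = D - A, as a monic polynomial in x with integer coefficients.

The graph has 6 vertices and degree multiset [5, 5, 5, 5, 5, 5]; D is the diagonal matrix of degrees and L = D - A. Computing det(xI - L) by cofactor expansion (or equivalently via sum-over-permutations) gives x^6 - 30x^5 + 360x^4 - 2160x^3 + 6480x^2 - 7776x. The constant term is 0 because L is singular (the all-ones vector lies in its kernel). By the matrix-tree theorem the graph has (1/6) * product of the nonzero eigenvalues = 1296 spanning trees. The largest eigenvalue, 6, is at most the vertex count 6.

x^6 - 30x^5 + 360x^4 - 2160x^3 + 6480x^2 - 7776x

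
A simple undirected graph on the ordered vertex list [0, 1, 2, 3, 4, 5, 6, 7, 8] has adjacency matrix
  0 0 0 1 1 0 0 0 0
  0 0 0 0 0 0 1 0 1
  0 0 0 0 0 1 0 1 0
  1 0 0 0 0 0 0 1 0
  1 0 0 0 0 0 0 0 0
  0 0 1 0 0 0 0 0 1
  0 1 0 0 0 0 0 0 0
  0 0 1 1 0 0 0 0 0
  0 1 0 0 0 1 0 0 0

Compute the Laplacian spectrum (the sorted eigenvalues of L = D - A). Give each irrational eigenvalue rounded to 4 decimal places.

Each diagonal entry of L is the vertex degree and each off-diagonal entry is -1 where an edge is present, 0 otherwise; in the order [0, 1, 2, 3, 4, 5, 6, 7, 8] the diagonal is [2, 2, 2, 2, 1, 2, 1, 2, 2]. Since every row of L sums to 0, the all-ones vector is in the kernel and 0 is an eigenvalue. The single zero eigenvalue shows the graph is connected. The largest eigenvalue, 3.8794, is at most the vertex count 9.

[0, 0.1206, 0.4679, 1, 1.6527, 2.3473, 3, 3.5321, 3.8794]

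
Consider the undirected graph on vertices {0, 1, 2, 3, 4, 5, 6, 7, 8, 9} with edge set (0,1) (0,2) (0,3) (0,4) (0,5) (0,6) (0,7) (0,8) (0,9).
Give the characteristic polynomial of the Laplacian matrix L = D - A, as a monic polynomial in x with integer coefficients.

x^10 - 18x^9 + 108x^8 - 336x^7 + 630x^6 - 756x^5 + 588x^4 - 288x^3 + 81x^2 - 10x

Each diagonal entry of L is the vertex degree and each off-diagonal entry is -1 where an edge is present, 0 otherwise; in the order [0, 1, 2, 3, 4, 5, 6, 7, 8, 9] the diagonal is [9, 1, 1, 1, 1, 1, 1, 1, 1, 1]. The eigenvalues of L are [0, 1, 1, 1, 1, 1, 1, 1, 1, 10]; the characteristic polynomial is the product of (x - lambda_i), which multiplies out to x^10 - 18x^9 + 108x^8 - 336x^7 + 630x^6 - 756x^5 + 588x^4 - 288x^3 + 81x^2 - 10x. Since p(0) = det(-L) = 0, x divides p(x). The largest eigenvalue, 10, is at most the vertex count 10.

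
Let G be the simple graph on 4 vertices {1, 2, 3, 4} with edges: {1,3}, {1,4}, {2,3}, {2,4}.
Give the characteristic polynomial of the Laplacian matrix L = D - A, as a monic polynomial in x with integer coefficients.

With the vertex order [1, 2, 3, 4], the degrees are [2, 2, 2, 2], giving D = diag(2, 2, 2, 2) and L = D - A. L has integer entries, so p(x) = det(xI - L) has integer coefficients. Expanding the determinant yields x^4 - 8x^3 + 20x^2 - 16x. The coefficient of x^3 equals -trace(L) = -8, matching the sum of degrees. The eigenvalues sum to 8, which equals trace(L) = 2|E|.

x^4 - 8x^3 + 20x^2 - 16x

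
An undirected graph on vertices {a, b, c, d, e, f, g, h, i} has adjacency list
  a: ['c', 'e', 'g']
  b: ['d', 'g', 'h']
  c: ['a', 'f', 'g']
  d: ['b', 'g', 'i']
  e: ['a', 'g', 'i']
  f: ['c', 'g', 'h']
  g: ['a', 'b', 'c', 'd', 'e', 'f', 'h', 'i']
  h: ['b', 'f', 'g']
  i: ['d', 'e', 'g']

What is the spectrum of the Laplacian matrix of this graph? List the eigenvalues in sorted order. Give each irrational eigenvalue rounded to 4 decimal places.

[0, 1.5858, 1.5858, 3, 3, 4.4142, 4.4142, 5, 9]

Reading degrees in the order [a, b, c, d, e, f, g, h, i] gives [3, 3, 3, 3, 3, 3, 8, 3, 3]; set D = diag(3, 3, 3, 3, 3, 3, 8, 3, 3) and form L = D - A. L is symmetric positive semidefinite, so every eigenvalue is real and nonnegative. The single zero eigenvalue shows the graph is connected.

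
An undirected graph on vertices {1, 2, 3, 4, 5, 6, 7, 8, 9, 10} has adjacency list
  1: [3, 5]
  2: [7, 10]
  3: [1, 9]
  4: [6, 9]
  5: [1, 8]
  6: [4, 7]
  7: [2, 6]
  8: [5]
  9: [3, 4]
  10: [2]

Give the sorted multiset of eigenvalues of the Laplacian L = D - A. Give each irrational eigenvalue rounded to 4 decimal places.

[0, 0.0979, 0.3820, 0.8244, 1.3820, 2, 2.6180, 3.1756, 3.6180, 3.9021]

With the vertex order [1, 2, 3, 4, 5, 6, 7, 8, 9, 10], the degrees are [2, 2, 2, 2, 2, 2, 2, 1, 2, 1], giving D = diag(2, 2, 2, 2, 2, 2, 2, 1, 2, 1) and L = D - A. Since every row of L sums to 0, the all-ones vector is in the kernel and 0 is an eigenvalue. The single zero eigenvalue shows the graph is connected. The largest eigenvalue, 3.9021, is at most the vertex count 10.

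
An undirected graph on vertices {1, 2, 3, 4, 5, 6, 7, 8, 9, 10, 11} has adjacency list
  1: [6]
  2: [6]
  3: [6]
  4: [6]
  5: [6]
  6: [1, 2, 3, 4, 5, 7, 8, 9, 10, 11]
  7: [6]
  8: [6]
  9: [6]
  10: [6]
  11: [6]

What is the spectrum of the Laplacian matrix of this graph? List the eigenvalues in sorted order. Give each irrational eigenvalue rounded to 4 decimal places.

[0, 1, 1, 1, 1, 1, 1, 1, 1, 1, 11]

Reading degrees in the order [1, 2, 3, 4, 5, 6, 7, 8, 9, 10, 11] gives [1, 1, 1, 1, 1, 10, 1, 1, 1, 1, 1]; set D = diag(1, 1, 1, 1, 1, 10, 1, 1, 1, 1, 1) and form L = D - A. L is symmetric positive semidefinite, so every eigenvalue is real and nonnegative. The single zero eigenvalue shows the graph is connected. By the matrix-tree theorem the graph has (1/11) * product of the nonzero eigenvalues = 1 spanning tree.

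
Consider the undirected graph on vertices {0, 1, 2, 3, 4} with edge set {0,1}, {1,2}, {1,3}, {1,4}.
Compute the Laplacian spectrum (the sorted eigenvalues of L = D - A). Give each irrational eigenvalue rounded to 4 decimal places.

[0, 1, 1, 1, 5]

Each diagonal entry of L is the vertex degree and each off-diagonal entry is -1 where an edge is present, 0 otherwise; in the order [0, 1, 2, 3, 4] the diagonal is [1, 4, 1, 1, 1]. The multiplicity of 0 as a Laplacian eigenvalue equals the number of connected components. The single zero eigenvalue shows the graph is connected.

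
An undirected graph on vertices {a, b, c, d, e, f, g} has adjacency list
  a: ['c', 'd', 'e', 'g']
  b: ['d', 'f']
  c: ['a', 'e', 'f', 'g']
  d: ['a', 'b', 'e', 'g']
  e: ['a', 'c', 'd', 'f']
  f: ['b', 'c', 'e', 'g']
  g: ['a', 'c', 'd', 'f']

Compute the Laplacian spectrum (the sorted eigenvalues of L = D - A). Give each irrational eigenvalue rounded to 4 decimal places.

Each diagonal entry of L is the vertex degree and each off-diagonal entry is -1 where an edge is present, 0 otherwise; in the order [a, b, c, d, e, f, g] the diagonal is [4, 2, 4, 4, 4, 4, 4]. Since every row of L sums to 0, the all-ones vector is in the kernel and 0 is an eigenvalue. The single zero eigenvalue shows the graph is connected. The largest eigenvalue, 6.3914, is at most the vertex count 7.

[0, 1.8358, 3.3820, 4, 4.7729, 5.6180, 6.3914]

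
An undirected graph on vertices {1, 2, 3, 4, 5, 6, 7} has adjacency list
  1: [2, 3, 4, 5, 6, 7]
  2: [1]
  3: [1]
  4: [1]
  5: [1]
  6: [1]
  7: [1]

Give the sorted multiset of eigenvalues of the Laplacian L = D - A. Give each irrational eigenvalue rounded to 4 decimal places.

[0, 1, 1, 1, 1, 1, 7]

Each diagonal entry of L is the vertex degree and each off-diagonal entry is -1 where an edge is present, 0 otherwise; in the order [1, 2, 3, 4, 5, 6, 7] the diagonal is [6, 1, 1, 1, 1, 1, 1]. The multiplicity of 0 as a Laplacian eigenvalue equals the number of connected components. The eigenvalues sum to 12, which equals trace(L) = 2|E|.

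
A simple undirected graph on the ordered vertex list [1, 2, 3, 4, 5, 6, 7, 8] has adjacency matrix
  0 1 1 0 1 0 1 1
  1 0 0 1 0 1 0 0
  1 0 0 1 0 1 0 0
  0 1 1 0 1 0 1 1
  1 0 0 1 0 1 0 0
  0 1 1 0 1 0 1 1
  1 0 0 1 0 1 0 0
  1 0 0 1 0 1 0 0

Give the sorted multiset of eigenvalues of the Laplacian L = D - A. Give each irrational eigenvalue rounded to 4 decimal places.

Each diagonal entry of L is the vertex degree and each off-diagonal entry is -1 where an edge is present, 0 otherwise; in the order [1, 2, 3, 4, 5, 6, 7, 8] the diagonal is [5, 3, 3, 5, 3, 5, 3, 3]. Diagonalising L (or applying a numerical eigensolver to the 8x8 matrix) gives the spectrum above. The single zero eigenvalue shows the graph is connected. The largest eigenvalue, 8, is at most the vertex count 8. By the matrix-tree theorem the graph has (1/8) * product of the nonzero eigenvalues = 2025 spanning trees.

[0, 3, 3, 3, 3, 5, 5, 8]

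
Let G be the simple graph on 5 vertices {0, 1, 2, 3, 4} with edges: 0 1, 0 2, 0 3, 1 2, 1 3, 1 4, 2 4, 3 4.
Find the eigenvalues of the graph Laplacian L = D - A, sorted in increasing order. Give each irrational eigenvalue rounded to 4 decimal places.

Reading degrees in the order [0, 1, 2, 3, 4] gives [3, 4, 3, 3, 3]; set D = diag(3, 4, 3, 3, 3) and form L = D - A. L is symmetric positive semidefinite, so every eigenvalue is real and nonnegative. The largest eigenvalue, 5, is at most the vertex count 5. There is one zero in the spectrum, matching the 1 component.

[0, 3, 3, 5, 5]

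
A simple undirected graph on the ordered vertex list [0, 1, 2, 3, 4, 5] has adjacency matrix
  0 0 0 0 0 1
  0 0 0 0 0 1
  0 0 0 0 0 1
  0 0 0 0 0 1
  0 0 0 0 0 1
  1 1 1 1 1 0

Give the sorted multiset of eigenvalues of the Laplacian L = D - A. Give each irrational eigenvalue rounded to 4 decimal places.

Each diagonal entry of L is the vertex degree and each off-diagonal entry is -1 where an edge is present, 0 otherwise; in the order [0, 1, 2, 3, 4, 5] the diagonal is [1, 1, 1, 1, 1, 5]. Since every row of L sums to 0, the all-ones vector is in the kernel and 0 is an eigenvalue.

[0, 1, 1, 1, 1, 6]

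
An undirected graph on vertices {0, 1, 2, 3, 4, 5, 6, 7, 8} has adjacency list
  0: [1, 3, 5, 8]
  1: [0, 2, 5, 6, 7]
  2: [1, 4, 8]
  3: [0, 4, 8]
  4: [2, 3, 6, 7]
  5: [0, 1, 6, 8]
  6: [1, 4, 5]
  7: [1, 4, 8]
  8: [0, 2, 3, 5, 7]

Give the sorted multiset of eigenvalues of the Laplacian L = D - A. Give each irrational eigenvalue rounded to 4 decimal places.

[0, 2.2679, 2.3983, 3, 3, 5, 5.3399, 5.7321, 7.2618]

Each diagonal entry of L is the vertex degree and each off-diagonal entry is -1 where an edge is present, 0 otherwise; in the order [0, 1, 2, 3, 4, 5, 6, 7, 8] the diagonal is [4, 5, 3, 3, 4, 4, 3, 3, 5]. Since every row of L sums to 0, the all-ones vector is in the kernel and 0 is an eigenvalue.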